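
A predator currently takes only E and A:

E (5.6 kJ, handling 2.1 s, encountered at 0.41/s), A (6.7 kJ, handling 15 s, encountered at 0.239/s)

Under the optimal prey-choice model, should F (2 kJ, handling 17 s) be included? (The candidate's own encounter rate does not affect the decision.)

No

On E and A alone, R = ΣλE/(1+Σλh) = 3.897/5.446 = 0.7156 kJ/s.
F: E/h = 2/17 = 0.1176 kJ/s.
0.1176 < 0.7156, so adding F would lower the average — exclude it.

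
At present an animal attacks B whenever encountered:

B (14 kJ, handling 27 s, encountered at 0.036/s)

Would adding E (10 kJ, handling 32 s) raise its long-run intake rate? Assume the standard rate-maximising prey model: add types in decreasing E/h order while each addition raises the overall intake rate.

Intake rate on the current diet: R = (0.036×14) / (1 + 0.036×27) = 0.504/1.972 = 0.2556 kJ/s.
E: E/h = 10/32 = 0.3125 kJ/s.
Since 0.3125 > R, including E increases the long-run rate.

Yes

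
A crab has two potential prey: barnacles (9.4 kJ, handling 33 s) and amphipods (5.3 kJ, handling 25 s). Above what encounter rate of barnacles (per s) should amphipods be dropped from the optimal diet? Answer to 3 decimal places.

0.088 per s

Drop amphipods once their profitability E₂/h₂ falls below the rate achievable on barnacles alone: E₂/h₂ = λE₁/(1 + λh₁).
Solve for λ: λE₁h₂ = E₂(1 + λh₁) → λ(E₁h₂ − E₂h₁) = E₂ → λ = E₂/(E₁h₂ − E₂h₁).
λ = 5.3/(9.4×25 − 5.3×33) = 5.3/60.1 = 0.08819 per s.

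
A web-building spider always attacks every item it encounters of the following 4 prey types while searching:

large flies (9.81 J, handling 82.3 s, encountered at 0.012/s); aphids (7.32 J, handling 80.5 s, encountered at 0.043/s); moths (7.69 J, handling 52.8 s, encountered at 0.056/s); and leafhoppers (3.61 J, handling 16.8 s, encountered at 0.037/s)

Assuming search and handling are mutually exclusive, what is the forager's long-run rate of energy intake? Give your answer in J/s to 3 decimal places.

Energy encountered per unit search time: 0.012×9.81 + 0.043×7.32 + 0.056×7.69 + 0.037×3.61 = 0.9967 J/s.
Handling time per unit search time: 0.012×82.3 + 0.043×80.5 + 0.056×52.8 + 0.037×16.8 = 8.027.
Rate = 0.9967/(1 + 8.027) = 0.1104 J/s.

0.110 J/s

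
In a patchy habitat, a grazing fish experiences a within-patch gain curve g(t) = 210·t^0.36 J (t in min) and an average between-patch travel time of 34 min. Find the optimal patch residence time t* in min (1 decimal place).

19.1 min

Optimal t* satisfies g'(t*) = g(t*)/(T + t*).
g'(t) = 0.36·210·t^-0.64. Setting 0.36·210·t^-0.64 = 210·t^0.36/(34+t) gives 0.36(34+t) = t, so 0.64·t = 0.36×34.
t* = 0.36×34/0.64 = 19.12 min.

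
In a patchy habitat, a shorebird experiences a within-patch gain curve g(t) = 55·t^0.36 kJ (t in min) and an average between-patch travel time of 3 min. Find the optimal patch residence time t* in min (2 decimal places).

Maximise g(t)/(T+t): set derivative to zero → g'(t)(T+t) = g(t).
g'(t) = 0.36·55·t^-0.64. Setting 0.36·55·t^-0.64 = 55·t^0.36/(3+t) gives 0.36(3+t) = t, so 0.64·t = 0.36×3.
t* = 0.36×3/0.64 = 1.688 min.

1.69 min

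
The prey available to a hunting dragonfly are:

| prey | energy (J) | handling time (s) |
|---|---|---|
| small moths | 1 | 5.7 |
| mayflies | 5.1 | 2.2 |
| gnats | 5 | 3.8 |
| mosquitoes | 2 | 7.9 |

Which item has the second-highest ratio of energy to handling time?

Profitability E/h (J/s): small moths = 1/5.7 = 0.175, mayflies = 5.1/2.2 = 2.32, gnats = 5/3.8 = 1.32, mosquitoes = 2/7.9 = 0.253.
Ranked: mayflies > gnats > mosquitoes > small moths.

gnats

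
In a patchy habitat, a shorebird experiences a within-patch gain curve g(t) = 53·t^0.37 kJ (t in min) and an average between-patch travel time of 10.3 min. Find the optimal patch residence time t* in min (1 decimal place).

Maximise g(t)/(T+t): set derivative to zero → g'(t)(T+t) = g(t).
g'(t) = 0.37·53·t^-0.63. Setting 0.37·53·t^-0.63 = 53·t^0.37/(10.3+t) gives 0.37(10.3+t) = t, so 0.63·t = 0.37×10.3.
t* = 0.37×10.3/0.63 = 6.049 min.

6.0 min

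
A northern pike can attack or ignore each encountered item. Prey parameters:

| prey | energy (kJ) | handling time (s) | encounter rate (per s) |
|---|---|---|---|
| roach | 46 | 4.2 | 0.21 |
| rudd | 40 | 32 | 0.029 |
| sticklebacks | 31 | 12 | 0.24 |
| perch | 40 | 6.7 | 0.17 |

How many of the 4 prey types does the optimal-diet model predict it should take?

Rank by E/h (kJ/s): roach 11, perch 5.97, sticklebacks 2.58, rudd 1.25. Include each in turn until the next type's E/h falls below the running intake rate.
Rate on top 1: 5.133. perch: 5.97 > 5.133 → include.
Rate on top 2: 5.449. sticklebacks: 2.58 < 5.449 → exclude; stop.
Optimal diet: roach, perch — 2 of 4 types.

2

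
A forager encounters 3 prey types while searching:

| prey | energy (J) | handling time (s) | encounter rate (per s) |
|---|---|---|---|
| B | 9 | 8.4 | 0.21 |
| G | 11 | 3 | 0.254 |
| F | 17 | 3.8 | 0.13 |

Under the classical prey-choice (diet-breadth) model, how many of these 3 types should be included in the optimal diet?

Rank by E/h (J/s): F 4.47, G 3.67, B 1.07. Include each in turn until the next type's E/h falls below the running intake rate.
Rate on top 1: 1.479. G: 3.67 > 1.479 → include.
Rate on top 2: 2.218. B: 1.07 < 2.218 → exclude; stop.
Optimal diet: F, G — 2 of 3 types.

2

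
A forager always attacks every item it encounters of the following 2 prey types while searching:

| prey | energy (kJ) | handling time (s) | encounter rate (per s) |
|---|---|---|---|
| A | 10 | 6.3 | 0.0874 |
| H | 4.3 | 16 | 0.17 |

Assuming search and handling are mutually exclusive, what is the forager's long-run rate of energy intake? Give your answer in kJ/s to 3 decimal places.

Energy encountered per unit search time: 0.0874×10 + 0.17×4.3 = 1.605 kJ/s.
Handling time per unit search time: 0.0874×6.3 + 0.17×16 = 3.271.
Rate = 1.605/(1 + 3.271) = 0.3758 kJ/s.

0.376 kJ/s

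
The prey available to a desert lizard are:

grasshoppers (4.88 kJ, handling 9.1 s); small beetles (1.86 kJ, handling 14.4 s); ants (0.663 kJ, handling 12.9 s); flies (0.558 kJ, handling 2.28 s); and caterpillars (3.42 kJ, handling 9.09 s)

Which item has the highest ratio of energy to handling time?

grasshoppers

In descending order of E/h:
grasshoppers: 4.88/9.1 = 0.536 kJ/s
caterpillars: 3.42/9.09 = 0.376 kJ/s
flies: 0.558/2.28 = 0.245 kJ/s
small beetles: 1.86/14.4 = 0.129 kJ/s
ants: 0.663/12.9 = 0.0514 kJ/s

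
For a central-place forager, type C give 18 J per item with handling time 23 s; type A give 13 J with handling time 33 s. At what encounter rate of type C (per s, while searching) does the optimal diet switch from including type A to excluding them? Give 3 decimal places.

The zero-one rule: include type A iff E₂/h₂ > λE₁/(1+λh₁). Equality gives the switch point.
λE₁h₂ = E₂ + λE₂h₁ ⇒ λ = E₂/(E₁h₂ − E₂h₁) = 13/(594 − 299) = 0.04407 per s.

0.044 per s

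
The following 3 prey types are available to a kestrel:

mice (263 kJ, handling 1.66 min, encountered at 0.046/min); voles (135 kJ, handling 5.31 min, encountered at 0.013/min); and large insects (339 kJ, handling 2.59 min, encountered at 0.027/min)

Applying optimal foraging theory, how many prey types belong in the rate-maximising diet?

3

Rank by E/h (kJ/min): mice 158, large insects 131, voles 25.4. Include each in turn until the next type's E/h falls below the running intake rate.
Rate on top 1: 11.24. large insects: 131 > 11.24 → include.
Rate on top 2: 18.54. voles: 25.4 > 18.54 → include.
Optimal diet: mice, large insects, voles — 3 of 3 types.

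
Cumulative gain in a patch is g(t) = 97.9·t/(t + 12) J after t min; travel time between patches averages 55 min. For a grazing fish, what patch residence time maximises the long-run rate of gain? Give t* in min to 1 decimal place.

25.7 min

Maximise g(t)/(T+t): set derivative to zero → g'(t)(T+t) = g(t).
g'(t) = 97.9·12/(t + 12)². Setting 97.9·12/(t+12)² = 97.9t/[(t+12)(55+t)] gives 12(55+t) = t(t+12), so t² = 12×55 = 660.
t* = √660 = 25.69 min.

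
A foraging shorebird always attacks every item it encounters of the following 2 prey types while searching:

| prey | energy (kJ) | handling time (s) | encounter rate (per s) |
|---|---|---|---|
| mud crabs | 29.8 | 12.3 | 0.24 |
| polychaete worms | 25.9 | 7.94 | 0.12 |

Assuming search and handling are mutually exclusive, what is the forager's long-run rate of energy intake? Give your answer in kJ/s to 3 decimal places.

Energy encountered per unit search time: 0.24×29.8 + 0.12×25.9 = 10.26 kJ/s.
Handling time per unit search time: 0.24×12.3 + 0.12×7.94 = 3.905.
Rate = 10.26/(1 + 3.905) = 2.092 kJ/s.

2.092 kJ/s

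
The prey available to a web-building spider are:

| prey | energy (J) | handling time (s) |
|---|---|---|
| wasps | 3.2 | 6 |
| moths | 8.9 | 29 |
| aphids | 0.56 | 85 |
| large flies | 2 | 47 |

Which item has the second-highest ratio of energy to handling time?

In descending order of E/h:
wasps: 3.2/6 = 0.533 J/s
moths: 8.9/29 = 0.307 J/s
large flies: 2/47 = 0.0426 J/s
aphids: 0.56/85 = 0.00659 J/s

moths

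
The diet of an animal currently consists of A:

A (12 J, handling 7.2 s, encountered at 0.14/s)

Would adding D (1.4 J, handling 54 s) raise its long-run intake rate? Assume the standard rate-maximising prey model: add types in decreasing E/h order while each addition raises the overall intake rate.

On A alone, R = ΣλE/(1+Σλh) = 1.68/2.008 = 0.8367 J/s.
Profitability of D: 1.4/54 = 0.02593 J/s.
0.02593 < 0.8367, so adding D would lower the average — exclude it.

No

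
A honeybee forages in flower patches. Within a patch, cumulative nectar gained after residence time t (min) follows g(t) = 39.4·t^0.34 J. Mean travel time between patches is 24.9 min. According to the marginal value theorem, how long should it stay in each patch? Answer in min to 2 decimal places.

12.83 min

By the marginal value theorem, leave when the instantaneous gain rate g'(t) equals the habitat-wide average g(t)/(T + t).
g'(t) = 0.34·39.4·t^-0.66. Setting 0.34·39.4·t^-0.66 = 39.4·t^0.34/(24.9+t) gives 0.34(24.9+t) = t, so 0.66·t = 0.34×24.9.
t* = 0.34×24.9/0.66 = 12.83 min.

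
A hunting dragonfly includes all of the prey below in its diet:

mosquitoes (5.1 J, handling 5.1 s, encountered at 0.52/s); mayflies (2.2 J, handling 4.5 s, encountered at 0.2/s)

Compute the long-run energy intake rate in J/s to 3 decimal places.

Energy encountered per unit search time: 0.52×5.1 + 0.2×2.2 = 3.092 J/s.
Handling time per unit search time: 0.52×5.1 + 0.2×4.5 = 3.552.
Rate = 3.092/(1 + 3.552) = 0.6793 J/s.

0.679 J/s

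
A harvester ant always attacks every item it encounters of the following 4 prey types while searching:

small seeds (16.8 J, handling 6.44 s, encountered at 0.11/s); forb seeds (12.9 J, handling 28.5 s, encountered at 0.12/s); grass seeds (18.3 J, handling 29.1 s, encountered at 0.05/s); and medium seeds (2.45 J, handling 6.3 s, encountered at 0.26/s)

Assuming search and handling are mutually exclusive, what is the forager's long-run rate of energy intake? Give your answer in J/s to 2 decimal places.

R = Σλ_iE_i / (1 + Σλ_ih_i)
Numerator: 0.11×16.8 + 0.12×12.9 + 0.05×18.3 + 0.26×2.45 = 4.948
Denominator: 1 + 0.11×6.44 + 0.12×28.5 + 0.05×29.1 + 0.26×6.3 = 8.221
R = 4.948/8.221 = 0.6018 J/s

0.60 J/s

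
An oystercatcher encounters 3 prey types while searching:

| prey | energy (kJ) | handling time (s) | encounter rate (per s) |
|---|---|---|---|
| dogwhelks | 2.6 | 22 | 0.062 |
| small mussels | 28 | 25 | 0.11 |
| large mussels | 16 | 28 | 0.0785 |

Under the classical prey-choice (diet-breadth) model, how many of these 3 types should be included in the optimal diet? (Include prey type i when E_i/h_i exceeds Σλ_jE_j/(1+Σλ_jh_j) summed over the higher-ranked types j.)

Profitabilities (E/h, kJ/s): small mussels 1.12, large mussels 0.571, dogwhelks 0.118. Add prey in this order while the next type's profitability exceeds the intake rate on those already taken.
Rate on top 1: 0.8213. large mussels: 0.571 < 0.8213 → exclude; stop.
Optimal diet: small mussels — 1 of 3 types.

1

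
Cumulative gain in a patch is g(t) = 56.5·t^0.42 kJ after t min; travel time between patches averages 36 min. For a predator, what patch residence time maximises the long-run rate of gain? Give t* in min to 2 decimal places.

26.07 min

Maximise g(t)/(T+t): set derivative to zero → g'(t)(T+t) = g(t).
g'(t) = 0.42·56.5·t^-0.58. Setting 0.42·56.5·t^-0.58 = 56.5·t^0.42/(36+t) gives 0.42(36+t) = t, so 0.58·t = 0.42×36.
t* = 0.42×36/0.58 = 26.07 min.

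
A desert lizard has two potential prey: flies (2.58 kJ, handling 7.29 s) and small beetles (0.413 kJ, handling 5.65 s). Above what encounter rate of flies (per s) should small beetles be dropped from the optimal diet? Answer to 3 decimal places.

Drop small beetles once their profitability E₂/h₂ falls below the rate achievable on flies alone: E₂/h₂ = λE₁/(1 + λh₁).
Solve for λ: λE₁h₂ = E₂(1 + λh₁) → λ(E₁h₂ − E₂h₁) = E₂ → λ = E₂/(E₁h₂ − E₂h₁).
λ = 0.413/(2.58×5.65 − 0.413×7.29) = 0.413/11.57 = 0.03571 per s.

0.036 per s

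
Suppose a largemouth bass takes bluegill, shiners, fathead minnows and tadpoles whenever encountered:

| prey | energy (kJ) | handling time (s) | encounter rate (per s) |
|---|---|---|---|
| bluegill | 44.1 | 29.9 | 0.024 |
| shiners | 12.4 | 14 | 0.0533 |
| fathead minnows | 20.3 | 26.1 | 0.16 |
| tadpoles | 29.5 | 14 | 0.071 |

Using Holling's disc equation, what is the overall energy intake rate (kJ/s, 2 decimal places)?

0.93 kJ/s

R = Σλ_iE_i / (1 + Σλ_ih_i)
Numerator: 0.024×44.1 + 0.0533×12.4 + 0.16×20.3 + 0.071×29.5 = 7.062
Denominator: 1 + 0.024×29.9 + 0.0533×14 + 0.16×26.1 + 0.071×14 = 7.634
R = 7.062/7.634 = 0.9251 kJ/s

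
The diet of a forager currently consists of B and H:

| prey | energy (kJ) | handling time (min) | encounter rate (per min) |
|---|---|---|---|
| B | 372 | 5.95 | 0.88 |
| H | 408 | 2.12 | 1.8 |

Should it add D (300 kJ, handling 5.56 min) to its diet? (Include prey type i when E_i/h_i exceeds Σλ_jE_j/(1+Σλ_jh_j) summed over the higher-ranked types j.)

Current rate: (0.88×372 + 1.8×408)/(1 + 0.88×5.95 + 1.8×2.12) = 105.6 kJ/min.
Profitability of D: 300/5.56 = 53.96 kJ/min.
Since 53.96 < R, time spent handling D is better spent searching.

No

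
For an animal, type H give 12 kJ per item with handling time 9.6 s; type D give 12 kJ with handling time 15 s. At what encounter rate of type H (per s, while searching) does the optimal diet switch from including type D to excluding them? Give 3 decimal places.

The zero-one rule: include type D iff E₂/h₂ > λE₁/(1+λh₁). Equality gives the switch point.
λE₁h₂ = E₂ + λE₂h₁ ⇒ λ = E₂/(E₁h₂ − E₂h₁) = 12/(180 − 115.2) = 0.1852 per s.

0.185 per s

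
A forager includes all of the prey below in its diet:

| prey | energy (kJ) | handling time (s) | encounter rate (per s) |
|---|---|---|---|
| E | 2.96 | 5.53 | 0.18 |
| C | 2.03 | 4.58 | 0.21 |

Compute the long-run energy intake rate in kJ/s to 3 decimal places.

R = (0.18×2.96 + 0.21×2.03) / (1 + 0.18×5.53 + 0.21×4.58) = 0.9591/2.957 = 0.3243 kJ/s.

0.324 kJ/s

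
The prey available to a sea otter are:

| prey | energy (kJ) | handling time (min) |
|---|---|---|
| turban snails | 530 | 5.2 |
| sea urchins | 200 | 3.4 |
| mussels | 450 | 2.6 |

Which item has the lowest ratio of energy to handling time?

Profitability E/h (kJ/min): turban snails = 530/5.2 = 102, sea urchins = 200/3.4 = 58.8, mussels = 450/2.6 = 173.
Ranked: mussels > turban snails > sea urchins.

sea urchins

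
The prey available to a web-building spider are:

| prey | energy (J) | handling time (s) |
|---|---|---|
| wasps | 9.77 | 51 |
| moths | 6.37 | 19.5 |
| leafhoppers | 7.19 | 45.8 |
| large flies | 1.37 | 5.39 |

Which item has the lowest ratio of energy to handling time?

Profitability E/h (J/s): wasps = 9.77/51 = 0.192, moths = 6.37/19.5 = 0.327, leafhoppers = 7.19/45.8 = 0.157, large flies = 1.37/5.39 = 0.254.
Ranked: moths > large flies > wasps > leafhoppers.

leafhoppers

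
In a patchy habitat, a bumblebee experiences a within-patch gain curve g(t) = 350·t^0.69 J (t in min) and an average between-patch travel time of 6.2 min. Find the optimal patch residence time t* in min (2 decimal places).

13.80 min

Optimal t* satisfies g'(t*) = g(t*)/(T + t*).
g'(t) = 0.69·350·t^-0.31. Setting 0.69·350·t^-0.31 = 350·t^0.69/(6.2+t) gives 0.69(6.2+t) = t, so 0.31·t = 0.69×6.2.
t* = 0.69×6.2/0.31 = 13.8 min.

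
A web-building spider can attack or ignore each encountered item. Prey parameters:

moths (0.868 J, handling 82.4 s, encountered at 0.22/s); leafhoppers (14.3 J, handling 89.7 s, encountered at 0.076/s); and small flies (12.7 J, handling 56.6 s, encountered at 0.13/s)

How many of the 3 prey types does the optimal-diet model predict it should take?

Profitabilities (E/h, J/s): small flies 0.224, leafhoppers 0.159, moths 0.0105. Add prey in this order while the next type's profitability exceeds the intake rate on those already taken.
Rate on top 1: 0.1975. leafhoppers: 0.159 < 0.1975 → exclude; stop.
Optimal diet: small flies — 1 of 3 types.

1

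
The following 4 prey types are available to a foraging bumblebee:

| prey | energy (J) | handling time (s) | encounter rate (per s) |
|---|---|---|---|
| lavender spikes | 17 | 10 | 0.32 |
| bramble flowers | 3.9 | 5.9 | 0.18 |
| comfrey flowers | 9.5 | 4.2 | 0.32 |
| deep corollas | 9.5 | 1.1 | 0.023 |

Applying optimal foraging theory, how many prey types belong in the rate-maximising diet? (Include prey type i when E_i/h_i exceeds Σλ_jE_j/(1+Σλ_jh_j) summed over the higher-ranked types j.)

3

Rank by E/h (J/s): deep corollas 8.64, comfrey flowers 2.26, lavender spikes 1.7, bramble flowers 0.661. Include each in turn until the next type's E/h falls below the running intake rate.
Rate on top 1: 0.2131. comfrey flowers: 2.26 > 0.2131 → include.
Rate on top 2: 1.375. lavender spikes: 1.7 > 1.375 → include.
Rate on top 3: 1.562. bramble flowers: 0.661 < 1.562 → exclude; stop.
Optimal diet: deep corollas, comfrey flowers, lavender spikes — 3 of 4 types.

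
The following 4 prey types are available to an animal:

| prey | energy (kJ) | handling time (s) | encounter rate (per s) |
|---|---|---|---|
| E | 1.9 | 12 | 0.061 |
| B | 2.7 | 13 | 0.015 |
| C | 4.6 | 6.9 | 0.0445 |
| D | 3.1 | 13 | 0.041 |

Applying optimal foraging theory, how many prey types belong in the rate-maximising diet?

3

E/h in descending order: C 0.667, D 0.238, B 0.208, E 0.158 kJ/s. The optimal diet is the largest prefix of this list for which every included type satisfies E_i/h_i > R on the types above it.
Rate on top 1: 0.1566. D: 0.238 > 0.1566 → include.
Rate on top 2: 0.1803. B: 0.208 > 0.1803 → include.
Rate on top 3: 0.1829. E: 0.158 < 0.1829 → exclude; stop.
Optimal diet: C, D, B — 3 of 4 types.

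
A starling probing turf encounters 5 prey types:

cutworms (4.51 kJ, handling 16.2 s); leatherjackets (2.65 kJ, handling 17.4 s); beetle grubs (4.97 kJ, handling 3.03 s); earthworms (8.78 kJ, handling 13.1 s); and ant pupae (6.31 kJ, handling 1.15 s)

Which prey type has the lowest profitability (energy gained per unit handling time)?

leatherjackets

Profitability E/h (kJ/s): cutworms = 4.51/16.2 = 0.278, leatherjackets = 2.65/17.4 = 0.152, beetle grubs = 4.97/3.03 = 1.64, earthworms = 8.78/13.1 = 0.67, ant pupae = 6.31/1.15 = 5.49.
Ranked: ant pupae > beetle grubs > earthworms > cutworms > leatherjackets.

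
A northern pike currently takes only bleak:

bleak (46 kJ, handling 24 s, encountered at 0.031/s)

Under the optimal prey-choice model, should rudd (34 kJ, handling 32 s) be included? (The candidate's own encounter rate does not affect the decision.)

Current rate: (0.031×46)/(1 + 0.031×24) = 0.8177 kJ/s.
Profitability of rudd: 34/32 = 1.062 kJ/s.
Since 1.062 > R, including rudd increases the long-run rate.

Yes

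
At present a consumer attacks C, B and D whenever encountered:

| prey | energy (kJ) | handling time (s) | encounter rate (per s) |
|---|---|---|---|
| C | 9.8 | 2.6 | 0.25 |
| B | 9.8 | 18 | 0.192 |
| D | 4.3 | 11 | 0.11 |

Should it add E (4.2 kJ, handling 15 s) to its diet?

No

Intake rate on the current diet: R = (0.25×9.8 + 0.192×9.8 + 0.11×4.3) / (1 + 0.25×2.6 + 0.192×18 + 0.11×11) = 4.805/6.316 = 0.7607 kJ/s.
Profitability of E: 4.2/15 = 0.28 kJ/s.
Since 0.28 < R, time spent handling E is better spent searching.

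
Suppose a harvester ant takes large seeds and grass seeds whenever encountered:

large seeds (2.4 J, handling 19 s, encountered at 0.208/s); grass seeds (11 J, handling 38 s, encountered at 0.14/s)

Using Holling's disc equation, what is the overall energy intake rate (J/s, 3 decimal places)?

0.199 J/s

Energy encountered per unit search time: 0.208×2.4 + 0.14×11 = 2.039 J/s.
Handling time per unit search time: 0.208×19 + 0.14×38 = 9.272.
Rate = 2.039/(1 + 9.272) = 0.1985 J/s.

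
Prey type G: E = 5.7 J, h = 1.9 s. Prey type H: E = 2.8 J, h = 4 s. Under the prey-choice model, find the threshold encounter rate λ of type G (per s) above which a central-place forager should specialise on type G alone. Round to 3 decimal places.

0.160 per s

The zero-one rule: include type H iff E₂/h₂ > λE₁/(1+λh₁). Equality gives the switch point.
λE₁h₂ = E₂ + λE₂h₁ ⇒ λ = E₂/(E₁h₂ − E₂h₁) = 2.8/(22.8 − 5.32) = 0.1602 per s.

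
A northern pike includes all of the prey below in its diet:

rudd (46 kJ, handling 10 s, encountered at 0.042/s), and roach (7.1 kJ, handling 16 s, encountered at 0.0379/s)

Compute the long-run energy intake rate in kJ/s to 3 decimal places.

1.086 kJ/s

R = Σλ_iE_i / (1 + Σλ_ih_i)
Numerator: 0.042×46 + 0.0379×7.1 = 2.201
Denominator: 1 + 0.042×10 + 0.0379×16 = 2.026
R = 2.201/2.026 = 1.086 kJ/s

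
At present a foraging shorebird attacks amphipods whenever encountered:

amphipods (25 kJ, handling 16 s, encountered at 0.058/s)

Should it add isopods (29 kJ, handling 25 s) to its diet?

Current rate: (0.058×25)/(1 + 0.058×16) = 0.7521 kJ/s.
isopods: E/h = 29/25 = 1.16 kJ/s.
1.16 > 0.7521, so adding isopods raises the average — include it.

Yes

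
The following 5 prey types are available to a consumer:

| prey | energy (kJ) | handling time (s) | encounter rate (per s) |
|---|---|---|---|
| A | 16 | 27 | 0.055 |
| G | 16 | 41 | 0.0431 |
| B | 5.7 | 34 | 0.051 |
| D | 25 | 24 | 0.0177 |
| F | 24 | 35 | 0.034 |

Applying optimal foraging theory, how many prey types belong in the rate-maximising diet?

E/h in descending order: D 1.04, F 0.686, A 0.593, G 0.39, B 0.168 kJ/s. The optimal diet is the largest prefix of this list for which every included type satisfies E_i/h_i > R on the types above it.
Rate on top 1: 0.3106. F: 0.686 > 0.3106 → include.
Rate on top 2: 0.4813. A: 0.593 > 0.4813 → include.
Rate on top 3: 0.5216. G: 0.39 < 0.5216 → exclude; stop.
Optimal diet: D, F, A — 3 of 5 types.

3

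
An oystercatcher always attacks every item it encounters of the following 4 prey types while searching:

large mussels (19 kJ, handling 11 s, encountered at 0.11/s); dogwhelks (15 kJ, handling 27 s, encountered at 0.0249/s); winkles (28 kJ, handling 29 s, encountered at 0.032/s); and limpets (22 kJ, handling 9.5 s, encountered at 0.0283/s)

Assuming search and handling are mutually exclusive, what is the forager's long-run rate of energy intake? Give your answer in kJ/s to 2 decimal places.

0.98 kJ/s

R = Σλ_iE_i / (1 + Σλ_ih_i)
Numerator: 0.11×19 + 0.0249×15 + 0.032×28 + 0.0283×22 = 3.982
Denominator: 1 + 0.11×11 + 0.0249×27 + 0.032×29 + 0.0283×9.5 = 4.079
R = 3.982/4.079 = 0.9762 kJ/s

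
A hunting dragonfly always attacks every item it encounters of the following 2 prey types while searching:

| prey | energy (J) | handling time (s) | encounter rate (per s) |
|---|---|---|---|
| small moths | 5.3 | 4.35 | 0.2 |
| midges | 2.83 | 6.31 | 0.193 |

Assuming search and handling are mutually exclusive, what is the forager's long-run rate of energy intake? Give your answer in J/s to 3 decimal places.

0.520 J/s

Energy encountered per unit search time: 0.2×5.3 + 0.193×2.83 = 1.606 J/s.
Handling time per unit search time: 0.2×4.35 + 0.193×6.31 = 2.088.
Rate = 1.606/(1 + 2.088) = 0.5202 J/s.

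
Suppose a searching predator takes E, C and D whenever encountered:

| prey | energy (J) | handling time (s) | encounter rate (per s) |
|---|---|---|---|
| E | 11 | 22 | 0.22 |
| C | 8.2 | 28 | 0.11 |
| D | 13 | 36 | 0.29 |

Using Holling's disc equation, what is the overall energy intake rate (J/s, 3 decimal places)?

R = (0.22×11 + 0.11×8.2 + 0.29×13) / (1 + 0.22×22 + 0.11×28 + 0.29×36) = 7.092/19.36 = 0.3663 J/s.

0.366 J/s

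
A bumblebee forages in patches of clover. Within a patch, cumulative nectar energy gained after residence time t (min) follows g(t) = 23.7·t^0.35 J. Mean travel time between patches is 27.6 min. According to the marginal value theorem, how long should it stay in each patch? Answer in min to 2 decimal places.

14.86 min

By the marginal value theorem, leave when the instantaneous gain rate g'(t) equals the habitat-wide average g(t)/(T + t).
g'(t) = 0.35·23.7·t^-0.65. Setting 0.35·23.7·t^-0.65 = 23.7·t^0.35/(27.6+t) gives 0.35(27.6+t) = t, so 0.65·t = 0.35×27.6.
t* = 0.35×27.6/0.65 = 14.86 min.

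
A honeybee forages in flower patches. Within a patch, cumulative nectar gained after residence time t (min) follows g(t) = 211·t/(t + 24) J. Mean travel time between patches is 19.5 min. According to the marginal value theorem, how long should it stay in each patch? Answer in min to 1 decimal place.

Maximise g(t)/(T+t): set derivative to zero → g'(t)(T+t) = g(t).
g'(t) = 211·24/(t + 24)². Setting 211·24/(t+24)² = 211t/[(t+24)(19.5+t)] gives 24(19.5+t) = t(t+24), so t² = 24×19.5 = 468.
t* = √468 = 21.63 min.

21.6 min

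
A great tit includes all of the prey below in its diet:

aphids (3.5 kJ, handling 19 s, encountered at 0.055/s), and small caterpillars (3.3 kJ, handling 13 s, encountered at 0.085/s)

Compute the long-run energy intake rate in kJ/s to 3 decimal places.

R = (0.055×3.5 + 0.085×3.3) / (1 + 0.055×19 + 0.085×13) = 0.473/3.15 = 0.1502 kJ/s.

0.150 kJ/s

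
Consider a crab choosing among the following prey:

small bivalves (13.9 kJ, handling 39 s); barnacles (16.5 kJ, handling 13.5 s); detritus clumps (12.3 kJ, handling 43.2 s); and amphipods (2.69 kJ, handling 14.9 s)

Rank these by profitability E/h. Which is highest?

Profitability E/h (kJ/s): small bivalves = 13.9/39 = 0.356, barnacles = 16.5/13.5 = 1.22, detritus clumps = 12.3/43.2 = 0.285, amphipods = 2.69/14.9 = 0.181.
Ranked: barnacles > small bivalves > detritus clumps > amphipods.

barnacles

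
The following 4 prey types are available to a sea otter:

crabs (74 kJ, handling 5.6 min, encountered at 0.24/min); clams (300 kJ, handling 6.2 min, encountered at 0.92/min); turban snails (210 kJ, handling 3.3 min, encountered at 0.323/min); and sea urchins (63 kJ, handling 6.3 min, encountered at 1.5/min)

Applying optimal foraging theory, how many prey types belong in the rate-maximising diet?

2

Profitabilities (E/h, kJ/min): turban snails 63.6, clams 48.4, crabs 13.2, sea urchins 10. Add prey in this order while the next type's profitability exceeds the intake rate on those already taken.
Rate on top 1: 32.83. clams: 48.4 > 32.83 → include.
Rate on top 2: 44.25. crabs: 13.2 < 44.25 → exclude; stop.
Optimal diet: turban snails, clams — 2 of 4 types.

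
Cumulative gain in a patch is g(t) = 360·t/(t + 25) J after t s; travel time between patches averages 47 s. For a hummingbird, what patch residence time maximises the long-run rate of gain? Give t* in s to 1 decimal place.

Maximise g(t)/(T+t): set derivative to zero → g'(t)(T+t) = g(t).
g'(t) = 360·25/(t + 25)². Setting 360·25/(t+25)² = 360t/[(t+25)(47+t)] gives 25(47+t) = t(t+25), so t² = 25×47 = 1175.
t* = √1175 = 34.28 s.

34.3 s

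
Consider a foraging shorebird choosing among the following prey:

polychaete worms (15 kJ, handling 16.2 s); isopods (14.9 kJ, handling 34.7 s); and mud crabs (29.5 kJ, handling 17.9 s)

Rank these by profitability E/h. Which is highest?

mud crabs

Profitability E/h (kJ/s): polychaete worms = 15/16.2 = 0.926, isopods = 14.9/34.7 = 0.429, mud crabs = 29.5/17.9 = 1.65.
Ranked: mud crabs > polychaete worms > isopods.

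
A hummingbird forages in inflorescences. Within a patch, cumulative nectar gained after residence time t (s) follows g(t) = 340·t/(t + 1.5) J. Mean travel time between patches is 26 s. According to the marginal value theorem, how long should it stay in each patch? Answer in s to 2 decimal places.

Optimal t* satisfies g'(t*) = g(t*)/(T + t*).
g'(t) = 340·1.5/(t + 1.5)². Setting 340·1.5/(t+1.5)² = 340t/[(t+1.5)(26+t)] gives 1.5(26+t) = t(t+1.5), so t² = 1.5×26 = 39.
t* = √39 = 6.245 s.

6.24 s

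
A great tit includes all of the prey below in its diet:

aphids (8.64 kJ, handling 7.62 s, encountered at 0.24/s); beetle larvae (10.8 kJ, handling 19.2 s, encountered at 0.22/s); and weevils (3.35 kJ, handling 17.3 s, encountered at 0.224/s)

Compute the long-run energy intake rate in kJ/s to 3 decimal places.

0.476 kJ/s

R = Σλ_iE_i / (1 + Σλ_ih_i)
Numerator: 0.24×8.64 + 0.22×10.8 + 0.224×3.35 = 5.2
Denominator: 1 + 0.24×7.62 + 0.22×19.2 + 0.224×17.3 = 10.93
R = 5.2/10.93 = 0.4758 kJ/s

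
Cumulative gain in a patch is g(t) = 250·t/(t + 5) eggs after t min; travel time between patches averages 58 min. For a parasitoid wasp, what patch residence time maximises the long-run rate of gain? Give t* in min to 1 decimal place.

17.0 min

Optimal t* satisfies g'(t*) = g(t*)/(T + t*).
g'(t) = 250·5/(t + 5)². Setting 250·5/(t+5)² = 250t/[(t+5)(58+t)] gives 5(58+t) = t(t+5), so t² = 5×58 = 290.
t* = √290 = 17.03 min.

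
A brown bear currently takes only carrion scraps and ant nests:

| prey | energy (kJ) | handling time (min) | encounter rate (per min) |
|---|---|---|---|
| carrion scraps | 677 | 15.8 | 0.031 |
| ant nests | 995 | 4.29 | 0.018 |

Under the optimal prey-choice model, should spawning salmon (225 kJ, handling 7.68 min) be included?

Yes

Intake rate on the current diet: R = (0.031×677 + 0.018×995) / (1 + 0.031×15.8 + 0.018×4.29) = 38.9/1.567 = 24.82 kJ/min.
Profitability of spawning salmon: 225/7.68 = 29.3 kJ/min.
29.3 > 24.82, so adding spawning salmon raises the average — include it.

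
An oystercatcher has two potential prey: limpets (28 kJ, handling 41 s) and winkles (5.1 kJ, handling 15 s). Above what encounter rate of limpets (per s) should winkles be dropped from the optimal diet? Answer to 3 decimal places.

0.024 per s

At the threshold, the rate on limpets alone equals the profitability of winkles: λ·28/(1 + λ·41) = 5.1/15 = 0.34.
Rearranging, λ(28 − 0.34×41) = 0.34, so λ = 0.34/14.06 = 0.02418 per s.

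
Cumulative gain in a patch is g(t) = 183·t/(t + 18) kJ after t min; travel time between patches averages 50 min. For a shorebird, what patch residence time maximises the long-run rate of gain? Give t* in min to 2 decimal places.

30.00 min

By the marginal value theorem, leave when the instantaneous gain rate g'(t) equals the habitat-wide average g(t)/(T + t).
g'(t) = 183·18/(t + 18)². Setting 183·18/(t+18)² = 183t/[(t+18)(50+t)] gives 18(50+t) = t(t+18), so t² = 18×50 = 900.
t* = √900 = 30 min.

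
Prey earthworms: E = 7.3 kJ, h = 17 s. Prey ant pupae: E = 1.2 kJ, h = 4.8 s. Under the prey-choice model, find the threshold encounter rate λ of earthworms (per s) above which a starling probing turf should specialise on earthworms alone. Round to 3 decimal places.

At the threshold, the rate on earthworms alone equals the profitability of ant pupae: λ·7.3/(1 + λ·17) = 1.2/4.8 = 0.25.
Rearranging, λ(7.3 − 0.25×17) = 0.25, so λ = 0.25/3.05 = 0.08197 per s.

0.082 per s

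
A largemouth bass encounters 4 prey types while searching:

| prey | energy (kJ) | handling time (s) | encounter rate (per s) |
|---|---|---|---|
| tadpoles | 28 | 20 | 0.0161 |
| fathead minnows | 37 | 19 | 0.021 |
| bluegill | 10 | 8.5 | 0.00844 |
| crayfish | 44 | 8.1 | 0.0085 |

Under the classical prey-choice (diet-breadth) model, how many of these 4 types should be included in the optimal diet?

4

E/h in descending order: crayfish 5.43, fathead minnows 1.95, tadpoles 1.4, bluegill 1.18 kJ/s. The optimal diet is the largest prefix of this list for which every included type satisfies E_i/h_i > R on the types above it.
Rate on top 1: 0.3499. fathead minnows: 1.95 > 0.3499 → include.
Rate on top 2: 0.7841. tadpoles: 1.4 > 0.7841 → include.
Rate on top 3: 0.8949. bluegill: 1.18 > 0.8949 → include.
Optimal diet: crayfish, fathead minnows, tadpoles, bluegill — 4 of 4 types.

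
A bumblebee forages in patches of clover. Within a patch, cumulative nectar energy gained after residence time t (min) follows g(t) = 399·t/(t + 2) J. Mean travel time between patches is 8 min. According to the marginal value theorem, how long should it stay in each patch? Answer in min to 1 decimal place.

4.0 min

By the marginal value theorem, leave when the instantaneous gain rate g'(t) equals the habitat-wide average g(t)/(T + t).
g'(t) = 399·2/(t + 2)². Setting 399·2/(t+2)² = 399t/[(t+2)(8+t)] gives 2(8+t) = t(t+2), so t² = 2×8 = 16.
t* = √16 = 4 min.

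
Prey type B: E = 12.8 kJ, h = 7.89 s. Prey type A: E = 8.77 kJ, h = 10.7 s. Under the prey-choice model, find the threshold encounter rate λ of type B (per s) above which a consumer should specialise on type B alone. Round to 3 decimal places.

0.129 per s

Drop type A once their profitability E₂/h₂ falls below the rate achievable on type B alone: E₂/h₂ = λE₁/(1 + λh₁).
Solve for λ: λE₁h₂ = E₂(1 + λh₁) → λ(E₁h₂ − E₂h₁) = E₂ → λ = E₂/(E₁h₂ − E₂h₁).
λ = 8.77/(12.8×10.7 − 8.77×7.89) = 8.77/67.76 = 0.1294 per s.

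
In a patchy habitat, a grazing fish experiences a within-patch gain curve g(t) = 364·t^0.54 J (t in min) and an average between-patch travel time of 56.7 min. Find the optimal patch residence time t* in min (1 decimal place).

66.6 min

Optimal t* satisfies g'(t*) = g(t*)/(T + t*).
g'(t) = 0.54·364·t^-0.46. Setting 0.54·364·t^-0.46 = 364·t^0.54/(56.7+t) gives 0.54(56.7+t) = t, so 0.46·t = 0.54×56.7.
t* = 0.54×56.7/0.46 = 66.56 min.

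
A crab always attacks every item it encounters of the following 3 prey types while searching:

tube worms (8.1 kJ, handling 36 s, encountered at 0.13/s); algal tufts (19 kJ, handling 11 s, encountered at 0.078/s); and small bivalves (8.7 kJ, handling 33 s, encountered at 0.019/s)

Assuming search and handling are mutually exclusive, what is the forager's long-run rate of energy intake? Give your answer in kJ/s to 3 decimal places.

R = (0.13×8.1 + 0.078×19 + 0.019×8.7) / (1 + 0.13×36 + 0.078×11 + 0.019×33) = 2.7/7.165 = 0.3769 kJ/s.

0.377 kJ/s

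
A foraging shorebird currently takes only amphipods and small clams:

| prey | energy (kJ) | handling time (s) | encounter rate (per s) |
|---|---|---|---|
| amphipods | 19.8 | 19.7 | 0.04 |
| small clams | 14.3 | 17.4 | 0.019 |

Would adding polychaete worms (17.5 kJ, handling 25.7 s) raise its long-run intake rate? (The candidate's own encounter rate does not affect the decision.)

Yes

On amphipods and small clams alone, R = ΣλE/(1+Σλh) = 1.064/2.119 = 0.5021 kJ/s.
Profitability of polychaete worms: 17.5/25.7 = 0.6809 kJ/s.
Since 0.6809 > R, including polychaete worms increases the long-run rate.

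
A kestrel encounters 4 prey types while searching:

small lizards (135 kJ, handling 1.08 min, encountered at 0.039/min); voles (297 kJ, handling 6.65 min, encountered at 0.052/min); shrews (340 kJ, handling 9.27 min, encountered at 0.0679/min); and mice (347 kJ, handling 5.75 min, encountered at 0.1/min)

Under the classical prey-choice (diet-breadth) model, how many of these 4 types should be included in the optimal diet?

4

Profitabilities (E/h, kJ/min): small lizards 125, mice 60.3, voles 44.7, shrews 36.7. Add prey in this order while the next type's profitability exceeds the intake rate on those already taken.
Rate on top 1: 5.052. mice: 60.3 > 5.052 → include.
Rate on top 2: 24.71. voles: 44.7 > 24.71 → include.
Rate on top 3: 28.23. shrews: 36.7 > 28.23 → include.
Optimal diet: small lizards, mice, voles, shrews — 4 of 4 types.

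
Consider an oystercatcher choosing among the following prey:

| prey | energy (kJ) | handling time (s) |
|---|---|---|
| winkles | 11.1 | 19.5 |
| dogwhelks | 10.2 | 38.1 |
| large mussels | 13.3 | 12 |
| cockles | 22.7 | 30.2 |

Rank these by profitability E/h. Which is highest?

Profitability E/h (kJ/s): winkles = 11.1/19.5 = 0.569, dogwhelks = 10.2/38.1 = 0.268, large mussels = 13.3/12 = 1.11, cockles = 22.7/30.2 = 0.752.
Ranked: large mussels > cockles > winkles > dogwhelks.

large mussels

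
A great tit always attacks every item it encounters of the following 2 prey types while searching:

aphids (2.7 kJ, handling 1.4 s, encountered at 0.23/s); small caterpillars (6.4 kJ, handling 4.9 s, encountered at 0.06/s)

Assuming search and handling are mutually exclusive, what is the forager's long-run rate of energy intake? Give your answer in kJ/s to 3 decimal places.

0.622 kJ/s

Energy encountered per unit search time: 0.23×2.7 + 0.06×6.4 = 1.005 kJ/s.
Handling time per unit search time: 0.23×1.4 + 0.06×4.9 = 0.616.
Rate = 1.005/(1 + 0.616) = 0.6219 kJ/s.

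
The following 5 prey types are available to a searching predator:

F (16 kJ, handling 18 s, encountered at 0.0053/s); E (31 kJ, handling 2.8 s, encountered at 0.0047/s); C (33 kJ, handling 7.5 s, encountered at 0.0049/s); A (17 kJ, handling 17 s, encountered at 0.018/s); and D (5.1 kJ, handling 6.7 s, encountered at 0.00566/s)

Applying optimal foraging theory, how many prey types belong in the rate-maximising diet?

Profitabilities (E/h, kJ/s): E 11.1, C 4.4, A 1, F 0.889, D 0.761. Add prey in this order while the next type's profitability exceeds the intake rate on those already taken.
Rate on top 1: 0.1438. C: 4.4 > 0.1438 → include.
Rate on top 2: 0.2928. A: 1 > 0.2928 → include.
Rate on top 3: 0.4524. F: 0.889 > 0.4524 → include.
Rate on top 4: 0.4811. D: 0.761 > 0.4811 → include.
Optimal diet: E, C, A, F, D — 5 of 5 types.

5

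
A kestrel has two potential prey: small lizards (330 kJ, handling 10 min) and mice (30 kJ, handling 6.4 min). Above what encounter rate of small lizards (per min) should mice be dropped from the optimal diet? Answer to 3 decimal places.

The zero-one rule: include mice iff E₂/h₂ > λE₁/(1+λh₁). Equality gives the switch point.
λE₁h₂ = E₂ + λE₂h₁ ⇒ λ = E₂/(E₁h₂ − E₂h₁) = 30/(2112 − 300) = 0.01656 per min.

0.017 per min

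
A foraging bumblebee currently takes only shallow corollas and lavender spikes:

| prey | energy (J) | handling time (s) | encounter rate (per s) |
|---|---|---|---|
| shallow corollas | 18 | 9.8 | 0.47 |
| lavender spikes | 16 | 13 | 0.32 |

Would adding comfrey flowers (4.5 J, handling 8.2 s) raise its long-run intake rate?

On shallow corollas and lavender spikes alone, R = ΣλE/(1+Σλh) = 13.58/9.766 = 1.391 J/s.
Profitability of comfrey flowers: 4.5/8.2 = 0.5488 J/s.
Since 0.5488 < R, time spent handling comfrey flowers is better spent searching.

No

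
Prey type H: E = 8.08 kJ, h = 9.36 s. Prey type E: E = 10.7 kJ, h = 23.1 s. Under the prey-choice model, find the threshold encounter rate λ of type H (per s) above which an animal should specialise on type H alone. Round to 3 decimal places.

0.124 per s

The zero-one rule: include type E iff E₂/h₂ > λE₁/(1+λh₁). Equality gives the switch point.
λE₁h₂ = E₂ + λE₂h₁ ⇒ λ = E₂/(E₁h₂ − E₂h₁) = 10.7/(186.6 − 100.2) = 0.1237 per s.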